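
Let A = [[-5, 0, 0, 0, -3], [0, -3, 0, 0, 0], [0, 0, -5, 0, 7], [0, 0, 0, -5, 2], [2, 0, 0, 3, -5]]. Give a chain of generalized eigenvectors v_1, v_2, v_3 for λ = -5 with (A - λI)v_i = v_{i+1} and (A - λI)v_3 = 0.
We seek v_1 ∈ ker((A + 5I)^3) \ ker((A + 5I)^2), then set v_{i+1} = (A + 5I) v_i.

One such chain is v_1 = [[2, 0, -5, -1, 0]]^T, v_2 = [[0, 0, 0, 0, 1]]^T, v_3 = [[-3, 0, 7, 2, 0]]^T. Check: (A + 5I) v_3 = [[0, 0, 0, 0, 0]]^T = 0.

v_1 = [[2, 0, -5, -1, 0]]^T, v_2 = [[0, 0, 0, 0, 1]]^T, v_3 = [[-3, 0, 7, 2, 0]]^T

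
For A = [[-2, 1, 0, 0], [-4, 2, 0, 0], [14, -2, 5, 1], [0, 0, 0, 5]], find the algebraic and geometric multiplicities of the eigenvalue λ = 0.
The characteristic polynomial is x^2(x - 5)^2, so the factor x appears with exponent 2: the algebraic multiplicity is 2.

rank(A) = 3, so the eigenspace has dimension 4 - 3 = 1: the geometric multiplicity is 1.

Since 1 < 2, A is not diagonalizable.

algebraic multiplicity 2, geometric multiplicity 1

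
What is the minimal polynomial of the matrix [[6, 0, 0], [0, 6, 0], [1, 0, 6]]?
The characteristic polynomial factors as (x - 6)^3. The minimal polynomial is ∏(x - λ)^{k_λ} where k_λ is the size of the largest Jordan block at λ.

For λ = 6: rank(A - 6I) = 1, and the largest Jordan block has size 2 (the smallest k with rank((A - 6I)^k) = rank((A - 6I)^(k+1))).

So m_A(x) = (x - 6)^2.

m_A(x) = (x - 6)^2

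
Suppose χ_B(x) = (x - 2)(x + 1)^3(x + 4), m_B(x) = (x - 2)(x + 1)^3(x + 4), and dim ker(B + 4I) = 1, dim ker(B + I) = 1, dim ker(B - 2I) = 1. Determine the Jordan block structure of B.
λ = -4: algebraic multiplicity 1 (exponent in χ_B), largest block size 1 (exponent in m_B), 1 block (geometric multiplicity). This forces block sizes [1].
λ = -1: algebraic multiplicity 3 (exponent in χ_B), largest block size 3 (exponent in m_B), 1 block (geometric multiplicity). This forces block sizes [3].
λ = 2: algebraic multiplicity 1 (exponent in χ_B), largest block size 1 (exponent in m_B), 1 block (geometric multiplicity). This forces block sizes [1].

Jordan blocks: (-4, 1), (-1, 3), (2, 1)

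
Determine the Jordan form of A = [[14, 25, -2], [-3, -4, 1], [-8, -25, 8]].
J = [[6, 1, 0], [0, 6, 1], [0, 0, 6]]

The characteristic polynomial is det(xI - A) = (x - 6)^3, so the eigenvalues are 6 (algebraic multiplicity 3).

For λ = 6: rank(A - 6I) = 2, rank((A - 6I)^2) = 1, rank((A - 6I)^3) = 0. The eigenspace has dimension 3 - 2 = 1, so there is 1 Jordan block; the rank sequence gives block sizes [3].

Assembling the blocks gives the Jordan form J above.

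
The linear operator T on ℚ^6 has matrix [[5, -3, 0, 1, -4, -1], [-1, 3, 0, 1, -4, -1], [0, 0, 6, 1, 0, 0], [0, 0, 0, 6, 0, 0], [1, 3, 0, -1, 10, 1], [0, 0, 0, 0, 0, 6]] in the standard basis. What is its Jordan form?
J = [[6, 1, 0, 0, 0, 0], [0, 6, 0, 0, 0, 0], [0, 0, 6, 1, 0, 0], [0, 0, 0, 6, 0, 0], [0, 0, 0, 0, 6, 0], [0, 0, 0, 0, 0, 6]]

The characteristic polynomial is det(xI - A) = (x - 6)^6, so the eigenvalues are 6 (algebraic multiplicity 6).

For λ = 6: rank(A - 6I) = 2, rank((A - 6I)^2) = 0. The eigenspace has dimension 6 - 2 = 4, so there are 4 Jordan blocks; the rank sequence gives block sizes [2, 2, 1, 1].

Assembling the blocks gives the Jordan form J above.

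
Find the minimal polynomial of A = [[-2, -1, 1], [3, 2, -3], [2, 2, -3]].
m_A(x) = (x + 1)^2

The characteristic polynomial factors as (x + 1)^3. The minimal polynomial is ∏(x - λ)^{k_λ} where k_λ is the size of the largest Jordan block at λ.

For λ = -1: rank(A + I) = 1, and the largest Jordan block has size 2 (the smallest k with rank((A + I)^k) = rank((A + I)^(k+1))).

So m_A(x) = (x + 1)^2.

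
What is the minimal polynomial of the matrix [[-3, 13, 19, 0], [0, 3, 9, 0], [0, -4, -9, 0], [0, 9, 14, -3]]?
m_A(x) = (x + 3)^3

The characteristic polynomial factors as (x + 3)^4. The minimal polynomial is ∏(x - λ)^{k_λ} where k_λ is the size of the largest Jordan block at λ.

For λ = -3: rank(A + 3I) = 2, and the largest Jordan block has size 3 (the smallest k with rank((A + 3I)^k) = rank((A + 3I)^(k+1))).

So m_A(x) = (x + 3)^3.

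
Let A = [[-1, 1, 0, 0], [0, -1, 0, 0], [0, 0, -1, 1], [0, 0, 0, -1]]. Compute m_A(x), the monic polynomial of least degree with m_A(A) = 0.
The characteristic polynomial factors as (x + 1)^4. The minimal polynomial is ∏(x - λ)^{k_λ} where k_λ is the size of the largest Jordan block at λ.

For λ = -1: rank(A + I) = 2, and the largest Jordan block has size 2 (the smallest k with rank((A + I)^k) = rank((A + I)^(k+1))).

So m_A(x) = (x + 1)^2.

m_A(x) = (x + 1)^2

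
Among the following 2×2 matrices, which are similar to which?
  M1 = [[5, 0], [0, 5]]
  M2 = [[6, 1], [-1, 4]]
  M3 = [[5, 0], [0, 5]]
Characteristic polynomials: χ_{M1} = (x - 5)^2, χ_{M2} = (x - 5)^2, χ_{M3} = (x - 5)^2.

{M1, M3}: invariant factors x - 5, x - 5.

{M2}: invariant factors (x - 5)^2.

Matrices are similar if and only if their invariant-factor lists agree; the partition into similarity classes is {M1, M3}, {M2}.

2 classes: {M1, M3}, {M2}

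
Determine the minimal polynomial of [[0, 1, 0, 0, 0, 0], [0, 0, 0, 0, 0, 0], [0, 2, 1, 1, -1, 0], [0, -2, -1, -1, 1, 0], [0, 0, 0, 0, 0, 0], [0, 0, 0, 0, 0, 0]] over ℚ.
The characteristic polynomial factors as x^6. The minimal polynomial is ∏(x - λ)^{k_λ} where k_λ is the size of the largest Jordan block at λ.

For λ = 0: rank(A) = 2, and the largest Jordan block has size 2 (the smallest k with rank(A^k) = rank(A^(k+1))).

So m_A(x) = x^2.

m_A(x) = x^2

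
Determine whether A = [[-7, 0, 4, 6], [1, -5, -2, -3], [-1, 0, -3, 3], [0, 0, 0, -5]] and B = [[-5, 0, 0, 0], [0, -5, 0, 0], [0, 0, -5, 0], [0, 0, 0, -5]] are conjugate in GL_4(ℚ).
No.

Both have characteristic polynomial (x + 5)^4, but the minimal polynomial of A is (x + 5)^2 while the minimal polynomial of B is x + 5. The minimal polynomial is a similarity invariant, so A and B are not similar.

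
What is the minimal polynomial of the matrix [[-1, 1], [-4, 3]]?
m_A(x) = (x - 1)^2

The characteristic polynomial factors as (x - 1)^2. The minimal polynomial is ∏(x - λ)^{k_λ} where k_λ is the size of the largest Jordan block at λ.

For λ = 1: rank(A - I) = 1, and the largest Jordan block has size 2 (the smallest k with rank((A - I)^k) = rank((A - I)^(k+1))).

So m_A(x) = (x - 1)^2.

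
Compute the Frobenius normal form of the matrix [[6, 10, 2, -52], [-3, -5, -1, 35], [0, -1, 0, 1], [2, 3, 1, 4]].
The invariant factors of A (the non-unit diagonal entries of the Smith normal form of xI - A over ℚ[x]) are (x - 3)^2(x - 1)(x + 2), each dividing the next. The characteristic polynomial is their product, (x - 3)^2(x - 1)(x + 2).

The rational canonical form is the block-diagonal matrix of companion matrices C(f_i):
R = [[0, 0, 0, 18], [1, 0, 0, -21], [0, 1, 0, -1], [0, 0, 1, 5]].

R = [[0, 0, 0, 18], [1, 0, 0, -21], [0, 1, 0, -1], [0, 0, 1, 5]]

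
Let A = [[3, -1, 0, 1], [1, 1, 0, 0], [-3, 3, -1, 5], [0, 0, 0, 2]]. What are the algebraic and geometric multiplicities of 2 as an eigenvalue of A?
algebraic multiplicity 3, geometric multiplicity 1

The characteristic polynomial is (x - 2)^3(x + 1), so the factor x - 2 appears with exponent 3: the algebraic multiplicity is 3.

rank(A - 2I) = 3, so the eigenspace has dimension 4 - 3 = 1: the geometric multiplicity is 1.

Since 1 < 3, A is not diagonalizable.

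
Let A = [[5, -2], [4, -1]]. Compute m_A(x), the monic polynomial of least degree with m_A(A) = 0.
The characteristic polynomial factors as (x - 3)(x - 1). The minimal polynomial is ∏(x - λ)^{k_λ} where k_λ is the size of the largest Jordan block at λ.

For λ = 1: rank(A - I) = 1, and the largest Jordan block has size 1 (the smallest k with rank((A - I)^k) = rank((A - I)^(k+1))).
For λ = 3: rank(A - 3I) = 1, and the largest Jordan block has size 1 (the smallest k with rank((A - 3I)^k) = rank((A - 3I)^(k+1))).

So m_A(x) = (x - 3)(x - 1).

m_A(x) = (x - 3)(x - 1)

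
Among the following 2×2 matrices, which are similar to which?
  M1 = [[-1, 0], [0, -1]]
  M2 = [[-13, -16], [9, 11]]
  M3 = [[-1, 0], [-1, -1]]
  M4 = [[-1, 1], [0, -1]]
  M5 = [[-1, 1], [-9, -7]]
3 classes: {M1}, {M2, M3, M4}, {M5}

Characteristic polynomials: χ_{M1} = (x + 1)^2, χ_{M2} = (x + 1)^2, χ_{M3} = (x + 1)^2, χ_{M4} = (x + 1)^2, χ_{M5} = (x + 4)^2.

{M1}: invariant factors x + 1, x + 1.

{M2, M3, M4}: invariant factors (x + 1)^2.

{M5}: invariant factors (x + 4)^2.

Matrices are similar if and only if their invariant-factor lists agree; the partition into similarity classes is {M1}, {M2, M3, M4}, {M5}.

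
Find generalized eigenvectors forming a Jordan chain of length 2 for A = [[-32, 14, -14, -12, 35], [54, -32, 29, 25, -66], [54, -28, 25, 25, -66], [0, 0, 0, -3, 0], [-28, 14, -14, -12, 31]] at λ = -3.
We seek v_1 ∈ ker((A + 3I)^2) \ ker(A + 3I), then set v_{i+1} = (A + 3I) v_i.

One such chain is v_1 = [[2, -4, -4, 1, 2]]^T, v_2 = [[0, 1, 1, 0, 0]]^T. Check: (A + 3I) v_2 = [[0, 0, 0, 0, 0]]^T = 0.

v_1 = [[2, -4, -4, 1, 2]]^T, v_2 = [[0, 1, 1, 0, 0]]^T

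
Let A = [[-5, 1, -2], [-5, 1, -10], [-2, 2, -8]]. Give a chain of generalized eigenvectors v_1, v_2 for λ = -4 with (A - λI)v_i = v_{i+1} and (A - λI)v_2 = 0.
v_1 = [[0, -1, -1]]^T, v_2 = [[1, 5, 2]]^T

We seek v_1 ∈ ker((A + 4I)^2) \ ker(A + 4I), then set v_{i+1} = (A + 4I) v_i.

One such chain is v_1 = [[0, -1, -1]]^T, v_2 = [[1, 5, 2]]^T. Check: (A + 4I) v_2 = [[0, 0, 0]]^T = 0.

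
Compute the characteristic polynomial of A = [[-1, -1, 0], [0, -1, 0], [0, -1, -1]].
χ_A(x) = (x + 1)^3

xI - A = [[x + 1, 1, 0], [0, x + 1, 0], [0, 1, x + 1]].

Expanding det(xI - A) along the first row:
det(xI - A) = + (x + 1)·det([[x + 1, 0], [1, x + 1]]) - (1)·det([[0, 0], [0, x + 1]]) + (0)·det([[0, x + 1], [0, 1]]).

Evaluating gives χ_A(x) = x^3 + 3x^2 + 3x + 1 = (x + 1)^3.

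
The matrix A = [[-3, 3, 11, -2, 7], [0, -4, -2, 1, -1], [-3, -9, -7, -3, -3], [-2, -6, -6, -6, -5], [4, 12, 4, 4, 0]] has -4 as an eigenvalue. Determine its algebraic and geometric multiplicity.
The characteristic polynomial is (x + 4)^5, so the factor x + 4 appears with exponent 5: the algebraic multiplicity is 5.

rank(A + 4I) = 3, so the eigenspace has dimension 5 - 3 = 2: the geometric multiplicity is 2.

Since 2 < 5, A is not diagonalizable.

algebraic multiplicity 5, geometric multiplicity 2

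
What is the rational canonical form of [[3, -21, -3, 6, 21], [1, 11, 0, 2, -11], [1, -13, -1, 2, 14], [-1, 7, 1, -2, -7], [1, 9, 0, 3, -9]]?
The invariant factors of A (the non-unit diagonal entries of the Smith normal form of xI - A over ℚ[x]) are x(x^2 - x + 3)^2, each dividing the next. The characteristic polynomial is their product, x(x^2 - x + 3)^2.

The rational canonical form is the block-diagonal matrix of companion matrices C(f_i):
R = [[0, 0, 0, 0, 0], [1, 0, 0, 0, -9], [0, 1, 0, 0, 6], [0, 0, 1, 0, -7], [0, 0, 0, 1, 2]].

Note the characteristic polynomial does not split into linear factors over ℚ, so A has no Jordan form over ℚ; the rational canonical form exists over any field.

R = [[0, 0, 0, 0, 0], [1, 0, 0, 0, -9], [0, 1, 0, 0, 6], [0, 0, 1, 0, -7], [0, 0, 0, 1, 2]]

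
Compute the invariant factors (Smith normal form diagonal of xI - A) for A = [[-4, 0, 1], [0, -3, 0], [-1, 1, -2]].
(x + 3)^3

The Jordan structure of A has elementary divisors (x + 3)^3. Arranging the block sizes at each eigenvalue in decreasing order and taking row products gives the invariant factors.

Invariant factors (smallest first, each dividing the next): (x + 3)^3.

Check: the last factor (x + 3)^3 is the minimal polynomial, and the product (x + 3)^3 is the characteristic polynomial.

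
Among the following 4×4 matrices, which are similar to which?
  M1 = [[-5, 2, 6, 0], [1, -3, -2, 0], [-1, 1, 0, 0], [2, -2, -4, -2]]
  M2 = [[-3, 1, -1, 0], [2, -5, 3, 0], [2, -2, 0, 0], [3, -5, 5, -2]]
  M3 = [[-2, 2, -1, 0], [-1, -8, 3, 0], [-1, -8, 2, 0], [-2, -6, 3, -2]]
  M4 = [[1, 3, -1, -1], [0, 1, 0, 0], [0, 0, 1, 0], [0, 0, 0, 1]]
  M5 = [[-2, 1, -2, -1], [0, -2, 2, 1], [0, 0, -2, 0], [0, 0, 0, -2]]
3 classes: {M1, M2, M3}, {M4}, {M5}

Characteristic polynomials: χ_{M1} = (x + 2)^2(x + 3)^2, χ_{M2} = (x + 2)^2(x + 3)^2, χ_{M3} = (x + 2)^2(x + 3)^2, χ_{M4} = (x - 1)^4, χ_{M5} = (x + 2)^4.

{M1, M2, M3}: invariant factors x + 2, (x + 2)(x + 3)^2.

{M4}: invariant factors x - 1, x - 1, (x - 1)^2.

{M5}: invariant factors x + 2, (x + 2)^3.

Matrices are similar if and only if their invariant-factor lists agree; the partition into similarity classes is {M1, M2, M3}, {M4}, {M5}.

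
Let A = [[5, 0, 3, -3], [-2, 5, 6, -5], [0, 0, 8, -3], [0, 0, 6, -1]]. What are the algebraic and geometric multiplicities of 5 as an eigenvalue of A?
algebraic multiplicity 3, geometric multiplicity 2

The characteristic polynomial is (x - 5)^3(x - 2), so the factor x - 5 appears with exponent 3: the algebraic multiplicity is 3.

rank(A - 5I) = 2, so the eigenspace has dimension 4 - 2 = 2: the geometric multiplicity is 2.

Since 2 < 3, A is not diagonalizable.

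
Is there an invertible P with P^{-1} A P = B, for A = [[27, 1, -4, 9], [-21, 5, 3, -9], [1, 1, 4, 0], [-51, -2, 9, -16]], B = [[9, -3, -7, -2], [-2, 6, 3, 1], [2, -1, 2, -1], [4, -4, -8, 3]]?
Yes.

Two matrices over a field are similar if and only if they have the same invariant factors.

Both A and B have characteristic polynomial (x - 5)^4 and minimal polynomial (x - 5)^2. Computing further, both have invariant factors (x - 5)^2, (x - 5)^2. Hence A and B are similar.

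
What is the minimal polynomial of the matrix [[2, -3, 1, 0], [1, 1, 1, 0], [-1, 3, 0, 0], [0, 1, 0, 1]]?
The characteristic polynomial factors as (x - 1)^4. The minimal polynomial is ∏(x - λ)^{k_λ} where k_λ is the size of the largest Jordan block at λ.

For λ = 1: rank(A - I) = 2, and the largest Jordan block has size 3 (the smallest k with rank((A - I)^k) = rank((A - I)^(k+1))).

So m_A(x) = (x - 1)^3.

m_A(x) = (x - 1)^3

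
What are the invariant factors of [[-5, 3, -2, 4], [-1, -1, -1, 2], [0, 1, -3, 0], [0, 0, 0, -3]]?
The Jordan structure of A has elementary divisors (x + 3)^3, (x + 3). Arranging the block sizes at each eigenvalue in decreasing order and taking row products gives the invariant factors.

Invariant factors (smallest first, each dividing the next): x + 3, (x + 3)^3.

Check: the last factor (x + 3)^3 is the minimal polynomial, and the product (x + 3)^4 is the characteristic polynomial.

x + 3, (x + 3)^3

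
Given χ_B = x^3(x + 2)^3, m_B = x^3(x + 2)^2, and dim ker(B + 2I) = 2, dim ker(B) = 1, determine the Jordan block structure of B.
λ = -2: algebraic multiplicity 3 (exponent in χ_B), largest block size 2 (exponent in m_B), 2 blocks (geometric multiplicity). These force block sizes [2, 1].
λ = 0: algebraic multiplicity 3 (exponent in χ_B), largest block size 3 (exponent in m_B), 1 block (geometric multiplicity). This forces block sizes [3].

Jordan blocks: (-2, 2), (-2, 1), (0, 3)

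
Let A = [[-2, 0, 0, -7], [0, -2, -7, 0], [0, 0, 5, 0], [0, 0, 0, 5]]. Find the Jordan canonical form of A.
J = [[-2, 0, 0, 0], [0, -2, 0, 0], [0, 0, 5, 0], [0, 0, 0, 5]]

The characteristic polynomial is det(xI - A) = (x - 5)^2(x + 2)^2, so the eigenvalues are -2 (algebraic multiplicity 2), 5 (algebraic multiplicity 2).

For λ = -2: rank(A + 2I) = 2. The eigenspace has dimension 4 - 2 = 2, so there are 2 Jordan blocks; the rank sequence gives block sizes [1, 1].

For λ = 5: rank(A - 5I) = 2. The eigenspace has dimension 4 - 2 = 2, so there are 2 Jordan blocks; the rank sequence gives block sizes [1, 1].

Assembling the blocks gives the Jordan form J above.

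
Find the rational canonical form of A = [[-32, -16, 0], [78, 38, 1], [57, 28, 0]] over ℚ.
The invariant factors of A (the non-unit diagonal entries of the Smith normal form of xI - A over ℚ[x]) are (x - 4)(x^2 - 2x - 4), each dividing the next. The characteristic polynomial is their product, (x - 4)(x^2 - 2x - 4).

The rational canonical form is the block-diagonal matrix of companion matrices C(f_i):
R = [[0, 0, -16], [1, 0, -4], [0, 1, 6]].

Note the characteristic polynomial does not split into linear factors over ℚ, so A has no Jordan form over ℚ; the rational canonical form exists over any field.

R = [[0, 0, -16], [1, 0, -4], [0, 1, 6]]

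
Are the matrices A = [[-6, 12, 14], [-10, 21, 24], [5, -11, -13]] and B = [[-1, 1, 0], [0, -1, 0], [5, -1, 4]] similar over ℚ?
Two matrices over a field are similar if and only if they have the same invariant factors.

Both A and B have characteristic polynomial (x - 4)(x + 1)^2 and minimal polynomial (x - 4)(x + 1)^2. Computing further, both have invariant factors (x - 4)(x + 1)^2. Hence A and B are similar.

Yes.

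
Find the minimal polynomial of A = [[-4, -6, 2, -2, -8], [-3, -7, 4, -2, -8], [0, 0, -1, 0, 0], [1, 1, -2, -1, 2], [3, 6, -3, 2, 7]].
The characteristic polynomial factors as (x + 1)^4(x + 2). The minimal polynomial is ∏(x - λ)^{k_λ} where k_λ is the size of the largest Jordan block at λ.

For λ = -2: rank(A + 2I) = 4, and the largest Jordan block has size 1 (the smallest k with rank((A + 2I)^k) = rank((A + 2I)^(k+1))).
For λ = -1: rank(A + I) = 3, and the largest Jordan block has size 2 (the smallest k with rank((A + I)^k) = rank((A + I)^(k+1))).

So m_A(x) = (x + 1)^2(x + 2).

m_A(x) = (x + 1)^2(x + 2)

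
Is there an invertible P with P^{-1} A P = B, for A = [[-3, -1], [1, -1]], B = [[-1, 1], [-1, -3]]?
Two matrices over a field are similar if and only if they have the same invariant factors.

Both A and B have characteristic polynomial (x + 2)^2 and minimal polynomial (x + 2)^2. Computing further, both have invariant factors (x + 2)^2. Hence A and B are similar.

Yes.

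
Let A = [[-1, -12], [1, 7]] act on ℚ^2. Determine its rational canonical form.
The invariant factors of A (the non-unit diagonal entries of the Smith normal form of xI - A over ℚ[x]) are (x - 5)(x - 1), each dividing the next. The characteristic polynomial is their product, (x - 5)(x - 1).

The rational canonical form is the block-diagonal matrix of companion matrices C(f_i):
R = [[0, -5], [1, 6]].

R = [[0, -5], [1, 6]]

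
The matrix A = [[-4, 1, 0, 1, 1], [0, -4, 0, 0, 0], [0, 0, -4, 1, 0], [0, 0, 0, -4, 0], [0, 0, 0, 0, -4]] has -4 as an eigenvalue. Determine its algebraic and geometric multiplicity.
algebraic multiplicity 5, geometric multiplicity 3

The characteristic polynomial is (x + 4)^5, so the factor x + 4 appears with exponent 5: the algebraic multiplicity is 5.

rank(A + 4I) = 2, so the eigenspace has dimension 5 - 2 = 3: the geometric multiplicity is 3.

Since 3 < 5, A is not diagonalizable.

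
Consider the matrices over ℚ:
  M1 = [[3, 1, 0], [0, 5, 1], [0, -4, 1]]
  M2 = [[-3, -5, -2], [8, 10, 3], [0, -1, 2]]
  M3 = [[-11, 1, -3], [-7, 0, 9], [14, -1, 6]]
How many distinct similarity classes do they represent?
2 classes: {M1, M2}, {M3}

Characteristic polynomials: χ_{M1} = (x - 3)^3, χ_{M2} = (x - 3)^3, χ_{M3} = (x - 3)(x + 4)^2.

{M1, M2}: invariant factors (x - 3)^3.

{M3}: invariant factors (x - 3)(x + 4)^2.

Matrices are similar if and only if their invariant-factor lists agree; the partition into similarity classes is {M1, M2}, {M3}.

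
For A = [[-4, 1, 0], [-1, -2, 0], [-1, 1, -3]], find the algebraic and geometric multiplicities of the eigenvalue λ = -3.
algebraic multiplicity 3, geometric multiplicity 2

The characteristic polynomial is (x + 3)^3, so the factor x + 3 appears with exponent 3: the algebraic multiplicity is 3.

rank(A + 3I) = 1, so the eigenspace has dimension 3 - 1 = 2: the geometric multiplicity is 2.

Since 2 < 3, A is not diagonalizable.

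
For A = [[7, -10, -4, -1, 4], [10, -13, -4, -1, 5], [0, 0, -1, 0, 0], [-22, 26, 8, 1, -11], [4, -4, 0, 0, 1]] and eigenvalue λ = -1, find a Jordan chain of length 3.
v_1 = [[0, 0, 1, -2, 1]]^T, v_2 = [[2, 3, 0, -7, 2]]^T, v_3 = [[1, 1, 0, -2, 0]]^T

We seek v_1 ∈ ker((A + I)^3) \ ker((A + I)^2), then set v_{i+1} = (A + I) v_i.

One such chain is v_1 = [[0, 0, 1, -2, 1]]^T, v_2 = [[2, 3, 0, -7, 2]]^T, v_3 = [[1, 1, 0, -2, 0]]^T. Check: (A + I) v_3 = [[0, 0, 0, 0, 0]]^T = 0.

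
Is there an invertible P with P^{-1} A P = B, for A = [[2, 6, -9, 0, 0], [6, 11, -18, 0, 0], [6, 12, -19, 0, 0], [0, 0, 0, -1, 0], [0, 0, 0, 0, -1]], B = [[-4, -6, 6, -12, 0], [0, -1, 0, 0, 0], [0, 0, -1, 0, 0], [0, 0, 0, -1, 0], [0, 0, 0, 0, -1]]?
Yes.

Two matrices over a field are similar if and only if they have the same invariant factors.

Both A and B have characteristic polynomial (x + 1)^4(x + 4) and minimal polynomial (x + 1)(x + 4). Computing further, both have invariant factors x + 1, x + 1, x + 1, (x + 1)(x + 4). Hence A and B are similar.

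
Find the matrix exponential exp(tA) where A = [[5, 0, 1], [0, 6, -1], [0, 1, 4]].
A has Jordan form J = [[5, 1, 0], [0, 5, 1], [0, 0, 5]] with A = PJP^{-1}, so e^{tA} = P e^{tJ} P^{-1}.

For a Jordan block J_k(λ), e^{tJ_k(λ)} = e^{λt} · (I + tN + t^2 N^2/2! + ... + t^{k-1} N^{k-1}/(k-1)!) where N is the nilpotent superdiagonal part.

Assembling the blocks and conjugating back gives the entries of e^{tA} as shown above.

e^{tA} = [[e^{5*t}, t^2*e^{5*t}/2, t*(2 - t)*e^{5*t}/2], [0, (t + 1)*e^{5*t}, -t*e^{5*t}], [0, t*e^{5*t}, (1 - t)*e^{5*t}]]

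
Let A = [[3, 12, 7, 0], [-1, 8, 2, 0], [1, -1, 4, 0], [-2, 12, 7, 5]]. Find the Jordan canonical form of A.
The characteristic polynomial is det(xI - A) = (x - 5)^4, so the eigenvalues are 5 (algebraic multiplicity 4).

For λ = 5: rank(A - 5I) = 2, rank((A - 5I)^2) = 1, rank((A - 5I)^3) = 0. The eigenspace has dimension 4 - 2 = 2, so there are 2 Jordan blocks; the rank sequence gives block sizes [3, 1].

Assembling the blocks gives the Jordan form J above.

J = [[5, 1, 0, 0], [0, 5, 1, 0], [0, 0, 5, 0], [0, 0, 0, 5]]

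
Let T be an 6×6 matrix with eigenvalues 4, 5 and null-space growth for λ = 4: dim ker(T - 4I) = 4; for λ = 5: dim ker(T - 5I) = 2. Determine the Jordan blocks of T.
Jordan blocks: (4, 1), (4, 1), (4, 1), (4, 1), (5, 1), (5, 1)

λ = 4: successive nullity increments [4] count blocks of size ≥ k; block sizes are [1, 1, 1, 1].
λ = 5: successive nullity increments [2] count blocks of size ≥ k; block sizes are [1, 1].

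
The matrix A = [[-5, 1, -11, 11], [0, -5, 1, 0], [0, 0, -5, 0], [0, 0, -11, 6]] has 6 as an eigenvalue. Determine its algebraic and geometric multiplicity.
The characteristic polynomial is (x - 6)(x + 5)^3, so the factor x - 6 appears with exponent 1: the algebraic multiplicity is 1.

rank(A - 6I) = 3, so the eigenspace has dimension 4 - 3 = 1: the geometric multiplicity is 1.

algebraic multiplicity 1, geometric multiplicity 1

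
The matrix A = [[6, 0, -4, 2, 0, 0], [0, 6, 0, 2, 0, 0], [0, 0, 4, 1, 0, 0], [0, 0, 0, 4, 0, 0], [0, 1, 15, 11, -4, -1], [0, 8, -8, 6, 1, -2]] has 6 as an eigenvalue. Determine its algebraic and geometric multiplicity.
The characteristic polynomial is (x - 6)^2(x - 4)^2(x + 3)^2, so the factor x - 6 appears with exponent 2: the algebraic multiplicity is 2.

rank(A - 6I) = 4, so the eigenspace has dimension 6 - 4 = 2: the geometric multiplicity is 2.

algebraic multiplicity 2, geometric multiplicity 2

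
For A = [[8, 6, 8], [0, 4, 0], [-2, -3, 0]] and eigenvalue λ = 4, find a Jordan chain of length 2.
We seek v_1 ∈ ker((A - 4I)^2) \ ker(A - 4I), then set v_{i+1} = (A - 4I) v_i.

One such chain is v_1 = [[1, 1, -1]]^T, v_2 = [[2, 0, -1]]^T. Check: (A - 4I) v_2 = [[0, 0, 0]]^T = 0.

v_1 = [[1, 1, -1]]^T, v_2 = [[2, 0, -1]]^T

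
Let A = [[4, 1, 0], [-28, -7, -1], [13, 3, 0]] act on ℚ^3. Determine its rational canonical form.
R = [[0, 0, -1], [1, 0, -3], [0, 1, -3]]

The invariant factors of A (the non-unit diagonal entries of the Smith normal form of xI - A over ℚ[x]) are (x + 1)^3, each dividing the next. The characteristic polynomial is their product, (x + 1)^3.

The rational canonical form is the block-diagonal matrix of companion matrices C(f_i):
R = [[0, 0, -1], [1, 0, -3], [0, 1, -3]].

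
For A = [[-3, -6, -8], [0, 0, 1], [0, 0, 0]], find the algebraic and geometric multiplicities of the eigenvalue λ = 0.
The characteristic polynomial is x^2(x + 3), so the factor x appears with exponent 2: the algebraic multiplicity is 2.

rank(A) = 2, so the eigenspace has dimension 3 - 2 = 1: the geometric multiplicity is 1.

Since 1 < 2, A is not diagonalizable.

algebraic multiplicity 2, geometric multiplicity 1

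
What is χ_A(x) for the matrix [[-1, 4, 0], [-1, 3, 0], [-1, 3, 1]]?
xI - A = [[x + 1, -4, 0], [1, x - 3, 0], [1, -3, x - 1]].

Expanding det(xI - A) along the first row:
det(xI - A) = + (x + 1)·det([[x - 3, 0], [-3, x - 1]]) - (-4)·det([[1, 0], [1, x - 1]]) + (0)·det([[1, x - 3], [1, -3]]).

Evaluating gives χ_A(x) = x^3 - 3x^2 + 3x - 1 = (x - 1)^3.

χ_A(x) = (x - 1)^3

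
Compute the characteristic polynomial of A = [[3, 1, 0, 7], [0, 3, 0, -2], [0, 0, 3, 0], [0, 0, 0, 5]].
χ_A(x) = (x - 5)(x - 3)^3

xI - A = [[x - 3, -1, 0, -7], [0, x - 3, 0, 2], [0, 0, x - 3, 0], [0, 0, 0, x - 5]].

Expanding det(xI - A) along the first row:
det(xI - A) = + (x - 3)·det([[x - 3, 0, 2], [0, x - 3, 0], [0, 0, x - 5]]) - (-1)·det([[0, 0, 2], [0, x - 3, 0], [0, 0, x - 5]]) + (0)·det([[0, x - 3, 2], [0, 0, 0], [0, 0, x - 5]]) - (-7)·det([[0, x - 3, 0], [0, 0, x - 3], [0, 0, 0]]).

Evaluating gives χ_A(x) = x^4 - 14x^3 + 72x^2 - 162x + 135 = (x - 5)(x - 3)^3.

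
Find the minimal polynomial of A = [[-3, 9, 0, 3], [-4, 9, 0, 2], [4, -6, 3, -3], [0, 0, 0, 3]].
The characteristic polynomial factors as (x - 3)^4. The minimal polynomial is ∏(x - λ)^{k_λ} where k_λ is the size of the largest Jordan block at λ.

For λ = 3: rank(A - 3I) = 2, and the largest Jordan block has size 2 (the smallest k with rank((A - 3I)^k) = rank((A - 3I)^(k+1))).

So m_A(x) = (x - 3)^2.

m_A(x) = (x - 3)^2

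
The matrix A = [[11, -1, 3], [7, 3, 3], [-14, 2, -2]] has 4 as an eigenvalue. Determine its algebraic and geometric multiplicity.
The characteristic polynomial is (x - 4)^3, so the factor x - 4 appears with exponent 3: the algebraic multiplicity is 3.

rank(A - 4I) = 1, so the eigenspace has dimension 3 - 1 = 2: the geometric multiplicity is 2.

Since 2 < 3, A is not diagonalizable.

algebraic multiplicity 3, geometric multiplicity 2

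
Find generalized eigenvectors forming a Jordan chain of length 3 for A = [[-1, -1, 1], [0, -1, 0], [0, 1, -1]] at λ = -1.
We seek v_1 ∈ ker((A + I)^3) \ ker((A + I)^2), then set v_{i+1} = (A + I) v_i.

One such chain is v_1 = [[6, 1, 3]]^T, v_2 = [[2, 0, 1]]^T, v_3 = [[1, 0, 0]]^T. Check: (A + I) v_3 = [[0, 0, 0]]^T = 0.

v_1 = [[6, 1, 3]]^T, v_2 = [[2, 0, 1]]^T, v_3 = [[1, 0, 0]]^T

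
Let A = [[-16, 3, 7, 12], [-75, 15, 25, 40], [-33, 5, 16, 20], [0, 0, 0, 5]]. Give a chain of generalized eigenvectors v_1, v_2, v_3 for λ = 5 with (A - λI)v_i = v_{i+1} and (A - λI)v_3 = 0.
v_1 = [[-1, -2, -2, 0]]^T, v_2 = [[1, 5, 1, 0]]^T, v_3 = [[1, 0, 3, 0]]^T

We seek v_1 ∈ ker((A - 5I)^3) \ ker((A - 5I)^2), then set v_{i+1} = (A - 5I) v_i.

One such chain is v_1 = [[-1, -2, -2, 0]]^T, v_2 = [[1, 5, 1, 0]]^T, v_3 = [[1, 0, 3, 0]]^T. Check: (A - 5I) v_3 = [[0, 0, 0, 0]]^T = 0.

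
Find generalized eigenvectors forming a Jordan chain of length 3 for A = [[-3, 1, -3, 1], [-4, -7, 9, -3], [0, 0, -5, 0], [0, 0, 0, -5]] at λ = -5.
We seek v_1 ∈ ker((A + 5I)^3) \ ker((A + 5I)^2), then set v_{i+1} = (A + 5I) v_i.

One such chain is v_1 = [[1, -2, 1, 2]]^T, v_2 = [[-1, 3, 0, 0]]^T, v_3 = [[1, -2, 0, 0]]^T. Check: (A + 5I) v_3 = [[0, 0, 0, 0]]^T = 0.

v_1 = [[1, -2, 1, 2]]^T, v_2 = [[-1, 3, 0, 0]]^T, v_3 = [[1, -2, 0, 0]]^T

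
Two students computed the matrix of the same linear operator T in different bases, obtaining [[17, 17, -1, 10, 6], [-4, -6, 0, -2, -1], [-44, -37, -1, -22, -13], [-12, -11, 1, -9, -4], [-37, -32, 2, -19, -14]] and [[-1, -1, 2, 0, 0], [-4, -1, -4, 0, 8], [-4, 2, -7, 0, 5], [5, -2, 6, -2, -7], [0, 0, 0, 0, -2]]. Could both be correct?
Two matrices over a field are similar if and only if they have the same invariant factors.

Both A and B have characteristic polynomial (x + 2)^2(x + 3)^3 and minimal polynomial (x + 2)^2(x + 3)^2. Computing further, both have invariant factors x + 3, (x + 2)^2(x + 3)^2. Hence A and B are similar.

Yes.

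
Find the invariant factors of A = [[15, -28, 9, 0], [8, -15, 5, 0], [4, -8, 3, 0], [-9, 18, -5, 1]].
The Jordan structure of A has elementary divisors (x - 1)^3, (x - 1). Arranging the block sizes at each eigenvalue in decreasing order and taking row products gives the invariant factors.

Invariant factors (smallest first, each dividing the next): x - 1, (x - 1)^3.

Check: the last factor (x - 1)^3 is the minimal polynomial, and the product (x - 1)^4 is the characteristic polynomial.

x - 1, (x - 1)^3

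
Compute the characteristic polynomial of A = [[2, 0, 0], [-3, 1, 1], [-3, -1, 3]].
xI - A = [[x - 2, 0, 0], [3, x - 1, -1], [3, 1, x - 3]].

Expanding det(xI - A) along the first row:
det(xI - A) = + (x - 2)·det([[x - 1, -1], [1, x - 3]]) - (0)·det([[3, -1], [3, x - 3]]) + (0)·det([[3, x - 1], [3, 1]]).

Evaluating gives χ_A(x) = x^3 - 6x^2 + 12x - 8 = (x - 2)^3.

χ_A(x) = (x - 2)^3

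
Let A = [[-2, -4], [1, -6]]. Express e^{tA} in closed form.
A has Jordan form J = [[-4, 1], [0, -4]] with A = PJP^{-1}, so e^{tA} = P e^{tJ} P^{-1}.

For a Jordan block J_k(λ), e^{tJ_k(λ)} = e^{λt} · (I + tN + t^2 N^2/2! + ... + t^{k-1} N^{k-1}/(k-1)!) where N is the nilpotent superdiagonal part.

Assembling the blocks and conjugating back gives the entries of e^{tA} as shown above.

e^{tA} = [[(2*t + 1)*e^{-4*t}, -4*t*e^{-4*t}], [t*e^{-4*t}, (1 - 2*t)*e^{-4*t}]]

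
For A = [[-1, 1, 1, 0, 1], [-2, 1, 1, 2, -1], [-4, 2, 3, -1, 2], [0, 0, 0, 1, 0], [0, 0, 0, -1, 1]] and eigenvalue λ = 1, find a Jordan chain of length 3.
v_1 = [[-1, -1, -1, 0, 0]]^T, v_2 = [[0, 1, 0, 0, 0]]^T, v_3 = [[1, 0, 2, 0, 0]]^T

We seek v_1 ∈ ker((A - I)^3) \ ker((A - I)^2), then set v_{i+1} = (A - I) v_i.

One such chain is v_1 = [[-1, -1, -1, 0, 0]]^T, v_2 = [[0, 1, 0, 0, 0]]^T, v_3 = [[1, 0, 2, 0, 0]]^T. Check: (A - I) v_3 = [[0, 0, 0, 0, 0]]^T = 0.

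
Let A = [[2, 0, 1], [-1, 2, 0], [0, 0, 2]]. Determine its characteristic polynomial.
xI - A = [[x - 2, 0, -1], [1, x - 2, 0], [0, 0, x - 2]].

Expanding det(xI - A) along the first row:
det(xI - A) = + (x - 2)·det([[x - 2, 0], [0, x - 2]]) - (0)·det([[1, 0], [0, x - 2]]) + (-1)·det([[1, x - 2], [0, 0]]).

Evaluating gives χ_A(x) = x^3 - 6x^2 + 12x - 8 = (x - 2)^3.

χ_A(x) = (x - 2)^3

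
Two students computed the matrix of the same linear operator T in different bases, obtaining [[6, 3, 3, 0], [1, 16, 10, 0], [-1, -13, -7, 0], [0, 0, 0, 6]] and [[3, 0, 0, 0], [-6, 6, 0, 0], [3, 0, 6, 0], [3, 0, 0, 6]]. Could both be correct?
No.

Both have characteristic polynomial (x - 6)^3(x - 3), but the minimal polynomial of A is (x - 6)^2(x - 3) while the minimal polynomial of B is (x - 6)(x - 3). The minimal polynomial is a similarity invariant, so A and B are not similar.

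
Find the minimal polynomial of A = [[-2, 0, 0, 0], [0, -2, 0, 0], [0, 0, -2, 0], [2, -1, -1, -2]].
The characteristic polynomial factors as (x + 2)^4. The minimal polynomial is ∏(x - λ)^{k_λ} where k_λ is the size of the largest Jordan block at λ.

For λ = -2: rank(A + 2I) = 1, and the largest Jordan block has size 2 (the smallest k with rank((A + 2I)^k) = rank((A + 2I)^(k+1))).

So m_A(x) = (x + 2)^2.

m_A(x) = (x + 2)^2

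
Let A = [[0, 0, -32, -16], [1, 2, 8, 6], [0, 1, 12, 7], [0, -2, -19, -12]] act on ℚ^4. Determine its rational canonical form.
The invariant factors of A (the non-unit diagonal entries of the Smith normal form of xI - A over ℚ[x]) are (x^2 - x - 4)^2, each dividing the next. The characteristic polynomial is their product, (x^2 - x - 4)^2.

The rational canonical form is the block-diagonal matrix of companion matrices C(f_i):
R = [[0, 0, 0, -16], [1, 0, 0, -8], [0, 1, 0, 7], [0, 0, 1, 2]].

Note the characteristic polynomial does not split into linear factors over ℚ, so A has no Jordan form over ℚ; the rational canonical form exists over any field.

R = [[0, 0, 0, -16], [1, 0, 0, -8], [0, 1, 0, 7], [0, 0, 1, 2]]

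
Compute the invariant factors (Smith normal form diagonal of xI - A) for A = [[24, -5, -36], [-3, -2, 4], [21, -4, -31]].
(x + 3)^3

The Jordan structure of A has elementary divisors (x + 3)^3. Arranging the block sizes at each eigenvalue in decreasing order and taking row products gives the invariant factors.

Invariant factors (smallest first, each dividing the next): (x + 3)^3.

Check: the last factor (x + 3)^3 is the minimal polynomial, and the product (x + 3)^3 is the characteristic polynomial.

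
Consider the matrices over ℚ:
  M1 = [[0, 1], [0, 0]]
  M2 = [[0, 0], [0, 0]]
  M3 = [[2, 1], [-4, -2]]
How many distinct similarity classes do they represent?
2 classes: {M1, M3}, {M2}

Characteristic polynomials: χ_{M1} = x^2, χ_{M2} = x^2, χ_{M3} = x^2.

{M1, M3}: invariant factors x^2.

{M2}: invariant factors x, x.

Matrices are similar if and only if their invariant-factor lists agree; the partition into similarity classes is {M1, M3}, {M2}.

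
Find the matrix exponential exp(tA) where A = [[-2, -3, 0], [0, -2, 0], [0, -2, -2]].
e^{tA} = [[e^{-2*t}, -3*t*e^{-2*t}, 0], [0, e^{-2*t}, 0], [0, -2*t*e^{-2*t}, e^{-2*t}]]

A has Jordan form J = [[-2, 1, 0], [0, -2, 0], [0, 0, -2]] with A = PJP^{-1}, so e^{tA} = P e^{tJ} P^{-1}.

For a Jordan block J_k(λ), e^{tJ_k(λ)} = e^{λt} · (I + tN + t^2 N^2/2! + ... + t^{k-1} N^{k-1}/(k-1)!) where N is the nilpotent superdiagonal part.

Assembling the blocks and conjugating back gives the entries of e^{tA} as shown above.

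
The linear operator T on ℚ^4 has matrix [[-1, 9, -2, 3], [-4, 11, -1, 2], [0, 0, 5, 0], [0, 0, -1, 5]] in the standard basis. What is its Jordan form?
The characteristic polynomial is det(xI - A) = (x - 5)^4, so the eigenvalues are 5 (algebraic multiplicity 4).

For λ = 5: rank(A - 5I) = 2, rank((A - 5I)^2) = 0. The eigenspace has dimension 4 - 2 = 2, so there are 2 Jordan blocks; the rank sequence gives block sizes [2, 2].

Assembling the blocks gives the Jordan form J above.

J = [[5, 1, 0, 0], [0, 5, 0, 0], [0, 0, 5, 1], [0, 0, 0, 5]]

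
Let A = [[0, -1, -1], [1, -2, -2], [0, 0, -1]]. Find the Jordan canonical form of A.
J = [[-1, 1, 0], [0, -1, 1], [0, 0, -1]]

The characteristic polynomial is det(xI - A) = (x + 1)^3, so the eigenvalues are -1 (algebraic multiplicity 3).

For λ = -1: rank(A + I) = 2, rank((A + I)^2) = 1, rank((A + I)^3) = 0. The eigenspace has dimension 3 - 2 = 1, so there is 1 Jordan block; the rank sequence gives block sizes [3].

Assembling the blocks gives the Jordan form J above.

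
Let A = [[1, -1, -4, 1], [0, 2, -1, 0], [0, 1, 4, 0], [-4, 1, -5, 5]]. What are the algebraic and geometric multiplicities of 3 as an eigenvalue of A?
The characteristic polynomial is (x - 3)^4, so the factor x - 3 appears with exponent 4: the algebraic multiplicity is 4.

rank(A - 3I) = 2, so the eigenspace has dimension 4 - 2 = 2: the geometric multiplicity is 2.

Since 2 < 4, A is not diagonalizable.

algebraic multiplicity 4, geometric multiplicity 2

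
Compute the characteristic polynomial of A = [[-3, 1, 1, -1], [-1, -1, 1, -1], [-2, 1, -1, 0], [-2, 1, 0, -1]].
xI - A = [[x + 3, -1, -1, 1], [1, x + 1, -1, 1], [2, -1, x + 1, 0], [2, -1, 0, x + 1]].

Expanding det(xI - A) along the first row:
det(xI - A) = + (x + 3)·det([[x + 1, -1, 1], [-1, x + 1, 0], [-1, 0, x + 1]]) - (-1)·det([[1, -1, 1], [2, x + 1, 0], [2, 0, x + 1]]) + (-1)·det([[1, x + 1, 1], [2, -1, 0], [2, -1, x + 1]]) - (1)·det([[1, x + 1, -1], [2, -1, x + 1], [2, -1, 0]]).

Evaluating gives χ_A(x) = x^4 + 6x^3 + 13x^2 + 12x + 4 = (x + 1)^2(x + 2)^2.

χ_A(x) = (x + 1)^2(x + 2)^2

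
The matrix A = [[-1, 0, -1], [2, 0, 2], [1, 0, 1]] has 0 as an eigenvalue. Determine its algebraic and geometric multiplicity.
The characteristic polynomial is x^3, so the factor x appears with exponent 3: the algebraic multiplicity is 3.

rank(A) = 1, so the eigenspace has dimension 3 - 1 = 2: the geometric multiplicity is 2.

Since 2 < 3, A is not diagonalizable.

algebraic multiplicity 3, geometric multiplicity 2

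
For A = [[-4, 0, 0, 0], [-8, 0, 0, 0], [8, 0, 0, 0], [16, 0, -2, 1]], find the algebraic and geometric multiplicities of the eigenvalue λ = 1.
The characteristic polynomial is x^2(x - 1)(x + 4), so the factor x - 1 appears with exponent 1: the algebraic multiplicity is 1.

rank(A - I) = 3, so the eigenspace has dimension 4 - 3 = 1: the geometric multiplicity is 1.

algebraic multiplicity 1, geometric multiplicity 1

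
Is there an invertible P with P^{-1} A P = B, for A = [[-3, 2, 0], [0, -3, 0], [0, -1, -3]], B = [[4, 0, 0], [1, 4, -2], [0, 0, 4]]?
trace(A) = -9 but trace(B) = 12. The trace is a similarity invariant, so A and B are not similar.

No.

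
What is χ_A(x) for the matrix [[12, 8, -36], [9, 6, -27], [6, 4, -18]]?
χ_A(x) = x^3

xI - A = [[x - 12, -8, 36], [-9, x - 6, 27], [-6, -4, x + 18]].

Expanding det(xI - A) along the first row:
det(xI - A) = + (x - 12)·det([[x - 6, 27], [-4, x + 18]]) - (-8)·det([[-9, 27], [-6, x + 18]]) + (36)·det([[-9, x - 6], [-6, -4]]).

Evaluating gives χ_A(x) = x^3.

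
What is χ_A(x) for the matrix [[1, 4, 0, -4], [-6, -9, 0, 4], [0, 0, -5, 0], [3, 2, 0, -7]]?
χ_A(x) = (x + 5)^4

xI - A = [[x - 1, -4, 0, 4], [6, x + 9, 0, -4], [0, 0, x + 5, 0], [-3, -2, 0, x + 7]].

Expanding det(xI - A) along the first row:
det(xI - A) = + (x - 1)·det([[x + 9, 0, -4], [0, x + 5, 0], [-2, 0, x + 7]]) - (-4)·det([[6, 0, -4], [0, x + 5, 0], [-3, 0, x + 7]]) + (0)·det([[6, x + 9, -4], [0, 0, 0], [-3, -2, x + 7]]) - (4)·det([[6, x + 9, 0], [0, 0, x + 5], [-3, -2, 0]]).

Evaluating gives χ_A(x) = x^4 + 20x^3 + 150x^2 + 500x + 625 = (x + 5)^4.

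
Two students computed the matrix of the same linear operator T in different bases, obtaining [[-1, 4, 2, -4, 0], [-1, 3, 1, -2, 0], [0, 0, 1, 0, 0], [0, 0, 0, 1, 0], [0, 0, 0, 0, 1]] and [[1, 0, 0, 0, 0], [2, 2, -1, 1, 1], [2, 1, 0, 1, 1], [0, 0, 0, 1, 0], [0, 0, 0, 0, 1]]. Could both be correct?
Two matrices over a field are similar if and only if they have the same invariant factors.

Both A and B have characteristic polynomial (x - 1)^5 and minimal polynomial (x - 1)^2. Computing further, both have invariant factors x - 1, x - 1, x - 1, (x - 1)^2. Hence A and B are similar.

Yes.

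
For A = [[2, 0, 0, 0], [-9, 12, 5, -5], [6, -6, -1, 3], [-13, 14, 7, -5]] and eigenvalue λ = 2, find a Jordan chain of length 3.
We seek v_1 ∈ ker((A - 2I)^3) \ ker((A - 2I)^2), then set v_{i+1} = (A - 2I) v_i.

One such chain is v_1 = [[1, -5, 4, -7]]^T, v_2 = [[0, -4, 3, -6]]^T, v_3 = [[0, 5, -3, 7]]^T. Check: (A - 2I) v_3 = [[0, 0, 0, 0]]^T = 0.

v_1 = [[1, -5, 4, -7]]^T, v_2 = [[0, -4, 3, -6]]^T, v_3 = [[0, 5, -3, 7]]^T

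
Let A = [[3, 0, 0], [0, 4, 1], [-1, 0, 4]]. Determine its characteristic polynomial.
χ_A(x) = (x - 4)^2(x - 3)

xI - A = [[x - 3, 0, 0], [0, x - 4, -1], [1, 0, x - 4]].

Expanding det(xI - A) along the first row:
det(xI - A) = + (x - 3)·det([[x - 4, -1], [0, x - 4]]) - (0)·det([[0, -1], [1, x - 4]]) + (0)·det([[0, x - 4], [1, 0]]).

Evaluating gives χ_A(x) = x^3 - 11x^2 + 40x - 48 = (x - 4)^2(x - 3).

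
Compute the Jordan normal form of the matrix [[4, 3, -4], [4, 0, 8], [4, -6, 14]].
J = [[6, 1, 0], [0, 6, 0], [0, 0, 6]]

The characteristic polynomial is det(xI - A) = (x - 6)^3, so the eigenvalues are 6 (algebraic multiplicity 3).

For λ = 6: rank(A - 6I) = 1, rank((A - 6I)^2) = 0. The eigenspace has dimension 3 - 1 = 2, so there are 2 Jordan blocks; the rank sequence gives block sizes [2, 1].

Assembling the blocks gives the Jordan form J above.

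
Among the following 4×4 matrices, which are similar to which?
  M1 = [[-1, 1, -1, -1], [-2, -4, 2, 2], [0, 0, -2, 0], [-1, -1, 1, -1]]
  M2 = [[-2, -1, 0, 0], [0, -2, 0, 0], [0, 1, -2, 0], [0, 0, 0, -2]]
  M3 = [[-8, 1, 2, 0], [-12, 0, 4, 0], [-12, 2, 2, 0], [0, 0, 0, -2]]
Characteristic polynomials: χ_{M1} = (x + 2)^4, χ_{M2} = (x + 2)^4, χ_{M3} = (x + 2)^4.

{M1, M2, M3}: invariant factors x + 2, x + 2, (x + 2)^2.

Matrices are similar if and only if their invariant-factor lists agree; the partition into similarity classes is {M1, M2, M3}.

1 class: {M1, M2, M3}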